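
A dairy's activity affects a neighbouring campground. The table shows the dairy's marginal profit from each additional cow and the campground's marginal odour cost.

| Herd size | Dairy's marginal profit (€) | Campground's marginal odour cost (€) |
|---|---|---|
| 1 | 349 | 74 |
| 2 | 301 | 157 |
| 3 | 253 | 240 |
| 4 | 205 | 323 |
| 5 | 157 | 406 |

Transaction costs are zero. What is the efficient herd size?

Bargaining reaches the level where marginal profit last exceeds marginal odour cost.
That holds through level 3 (253 ≥ 240) but not at 4 (205 < 323).

3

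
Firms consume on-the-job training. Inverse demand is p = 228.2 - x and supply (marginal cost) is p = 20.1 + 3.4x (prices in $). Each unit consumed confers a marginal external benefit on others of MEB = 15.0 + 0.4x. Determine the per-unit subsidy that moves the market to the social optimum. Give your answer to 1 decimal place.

subsidy = $37.3 per unit

Social marginal benefit = demand + MEB = 243.2 - 0.6x.
Set SMB = MC: 243.2 - 0.6x = 20.1 + 3.4x → x* = 55.7750.
The Pigouvian subsidy equals MEB at x*: 15.0 + 0.4×55.7750 = 37.3100.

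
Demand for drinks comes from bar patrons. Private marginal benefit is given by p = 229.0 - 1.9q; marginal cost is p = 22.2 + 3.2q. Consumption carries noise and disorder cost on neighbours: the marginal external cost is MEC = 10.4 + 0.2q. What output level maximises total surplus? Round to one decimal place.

q* = 37.1

Social marginal benefit = demand − MEC = 218.6 - 2.1q.
Set SMB = MC: 218.6 - 2.1q = 22.2 + 3.2q → q* = 37.0566.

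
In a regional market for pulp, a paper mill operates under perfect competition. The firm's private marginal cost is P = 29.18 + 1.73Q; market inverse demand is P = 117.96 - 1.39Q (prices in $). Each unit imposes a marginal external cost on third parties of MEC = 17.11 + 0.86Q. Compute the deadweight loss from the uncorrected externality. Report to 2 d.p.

Market equilibrium (private): 29.18 + 1.73Q = 117.96 - 1.39Q → Q_m = 28.4551.
Social marginal cost = private MC + MEC = 46.29 + 2.59Q.
Set SMC = demand: 46.29 + 2.59Q = 117.96 - 1.39Q → Q* = 18.0075.
The loss is the area between SMC and demand from Q* to Q_m; with linear curves that's a triangle of height MEC(Q_m).
DWL = ½ × 10.4476 × 41.5814 = 217.2129.

DWL = $217.21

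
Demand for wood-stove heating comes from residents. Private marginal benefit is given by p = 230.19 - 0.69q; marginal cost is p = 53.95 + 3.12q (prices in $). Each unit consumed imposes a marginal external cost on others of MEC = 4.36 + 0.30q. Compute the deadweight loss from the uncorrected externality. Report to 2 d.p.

Market equilibrium (private): 53.95 + 3.12q = 230.19 - 0.69q → q_m = 46.2572.
Social marginal benefit = demand − MEC = 225.83 - 0.99q.
Set SMB = MC: 225.83 - 0.99q = 53.95 + 3.12q → q* = 41.8200.
Height of the DWL triangle at q_m is MC(q_m) − SMB(q_m) = MEC(q_m) = 18.2372.
DWL = ½ × 4.4372 × 18.2372 = 40.4611.

DWL = $40.46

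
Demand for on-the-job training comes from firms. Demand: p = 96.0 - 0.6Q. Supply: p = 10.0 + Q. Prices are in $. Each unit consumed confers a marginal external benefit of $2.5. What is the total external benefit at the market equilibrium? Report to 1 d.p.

$134.4

Market equilibrium (private): 10.0 + Q = 96.0 - 0.6Q → Q_m = 53.7500.
Total external benefit = MEB × Q_m = 2.5 × 53.7500 = 134.3750.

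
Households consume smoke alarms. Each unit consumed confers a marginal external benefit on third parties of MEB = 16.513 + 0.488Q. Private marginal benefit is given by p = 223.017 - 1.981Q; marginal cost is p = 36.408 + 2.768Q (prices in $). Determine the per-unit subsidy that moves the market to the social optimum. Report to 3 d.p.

subsidy = $39.776 per unit

Social marginal benefit = demand + MEB = 239.530 - 1.493Q.
Set SMB = MC: 239.530 - 1.493Q = 36.408 + 2.768Q → Q* = 47.6700.
The Pigouvian subsidy equals MEB at Q*: 16.513 + 0.488×47.6700 = 39.7760.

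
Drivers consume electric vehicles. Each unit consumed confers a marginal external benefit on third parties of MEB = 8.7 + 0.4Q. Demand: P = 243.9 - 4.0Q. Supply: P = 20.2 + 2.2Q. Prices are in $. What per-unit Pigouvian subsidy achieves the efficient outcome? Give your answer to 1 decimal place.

subsidy = $24.7 per unit

Social marginal benefit = demand + MEB = 252.6 - 3.6Q.
Set SMB = MC: 252.6 - 3.6Q = 20.2 + 2.2Q → Q* = 40.0690.
The Pigouvian subsidy equals MEB at Q*: 8.7 + 0.4×40.0690 = 24.7276.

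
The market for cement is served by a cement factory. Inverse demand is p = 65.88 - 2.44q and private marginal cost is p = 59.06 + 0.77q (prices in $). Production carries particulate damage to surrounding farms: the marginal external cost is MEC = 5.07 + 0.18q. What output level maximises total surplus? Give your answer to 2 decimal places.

Social marginal cost = private MC + MEC = 64.13 + 0.95q.
Set SMC = demand: 64.13 + 0.95q = 65.88 - 2.44q → q* = 0.5162.

q* = 0.52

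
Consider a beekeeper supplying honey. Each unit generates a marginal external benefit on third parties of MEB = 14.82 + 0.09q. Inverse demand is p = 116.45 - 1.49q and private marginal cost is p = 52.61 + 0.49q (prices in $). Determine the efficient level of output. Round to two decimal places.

q* = 41.62

Social marginal cost = private MC − MEB = 37.79 + 0.40q.
Set SMC = demand: 37.79 + 0.40q = 116.45 - 1.49q → q* = 41.6190.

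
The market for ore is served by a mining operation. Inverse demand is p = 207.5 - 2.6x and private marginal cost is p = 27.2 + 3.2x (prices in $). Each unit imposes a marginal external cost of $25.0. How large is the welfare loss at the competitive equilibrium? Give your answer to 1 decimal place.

Market equilibrium (private): 27.2 + 3.2x = 207.5 - 2.6x → x_m = 31.0862.
Social marginal cost = private MC + MEC = 52.2 + 3.2x.
Set SMC = demand: 52.2 + 3.2x = 207.5 - 2.6x → x* = 26.7759.
Height of the DWL triangle at x_m is SMC(x_m) − demand(x_m) = MEC(x_m) = 25.0000.
DWL = ½ × 4.3103 × 25.0000 = 53.8788.

DWL = $53.9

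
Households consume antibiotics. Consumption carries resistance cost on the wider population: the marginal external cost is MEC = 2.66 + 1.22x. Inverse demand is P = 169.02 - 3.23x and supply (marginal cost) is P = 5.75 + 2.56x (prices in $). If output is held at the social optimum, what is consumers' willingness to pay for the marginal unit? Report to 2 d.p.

Social marginal benefit = demand − MEC = 166.36 - 4.45x.
Set SMB = MC: 166.36 - 4.45x = 5.75 + 2.56x → x* = 22.9116.
Consumer price on the demand curve at x*: 169.02 − 3.23×22.9116 = 95.0155.

P = $95.02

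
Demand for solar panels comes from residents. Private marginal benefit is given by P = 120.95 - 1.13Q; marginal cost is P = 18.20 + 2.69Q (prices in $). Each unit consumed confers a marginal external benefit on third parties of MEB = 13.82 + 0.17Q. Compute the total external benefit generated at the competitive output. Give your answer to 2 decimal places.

$433.23

Market equilibrium (private): 18.20 + 2.69Q = 120.95 - 1.13Q → Q_m = 26.8979.
Total external benefit = ∫₀^{Q_m} (13.82 + 0.17Q) dQ = 13.82×26.8979 + ½×0.17×26.8979² = 433.2262.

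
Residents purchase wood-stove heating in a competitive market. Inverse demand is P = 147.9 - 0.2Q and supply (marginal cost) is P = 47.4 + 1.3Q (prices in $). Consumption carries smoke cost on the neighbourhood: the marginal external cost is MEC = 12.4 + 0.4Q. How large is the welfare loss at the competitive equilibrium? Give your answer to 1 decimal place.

DWL = $404.4

Market equilibrium (private): 47.4 + 1.3Q = 147.9 - 0.2Q → Q_m = 67.0000.
Social marginal benefit = demand − MEC = 135.5 - 0.6Q.
Set SMB = MC: 135.5 - 0.6Q = 47.4 + 1.3Q → Q* = 46.3684.
The welfare-loss triangle has base |Q_m − Q*| and height MEC(Q_m) (the vertical gap between SMB and MC is zero at Q* and MEC at Q_m).
DWL = ½ × 20.6316 × 39.2000 = 404.3794.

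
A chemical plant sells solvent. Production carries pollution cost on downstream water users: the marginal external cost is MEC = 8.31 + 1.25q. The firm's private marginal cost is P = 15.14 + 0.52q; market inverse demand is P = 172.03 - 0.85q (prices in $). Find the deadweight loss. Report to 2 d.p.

Market equilibrium (private): 15.14 + 0.52q = 172.03 - 0.85q → q_m = 114.5182.
Social marginal cost = private MC + MEC = 23.45 + 1.77q.
Set SMC = demand: 23.45 + 1.77q = 172.03 - 0.85q → q* = 56.7099.
The loss is the area between SMC and demand from q* to q_m; with linear curves that's a triangle of height MEC(q_m).
DWL = ½ × 57.8083 × 151.4578 = 4377.7590.

DWL = $4377.76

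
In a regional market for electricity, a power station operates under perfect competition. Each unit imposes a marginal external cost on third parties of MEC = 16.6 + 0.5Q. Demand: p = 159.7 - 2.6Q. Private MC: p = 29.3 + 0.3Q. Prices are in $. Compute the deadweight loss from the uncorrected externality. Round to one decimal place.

Market equilibrium (private): 29.3 + 0.3Q = 159.7 - 2.6Q → Q_m = 44.9655.
Social marginal cost = private MC + MEC = 45.9 + 0.8Q.
Set SMC = demand: 45.9 + 0.8Q = 159.7 - 2.6Q → Q* = 33.4706.
The welfare-loss triangle has base |Q_m − Q*| and height MEC(Q_m) (the vertical gap between SMC and demand is zero at Q* and MEC at Q_m).
DWL = ½ × 11.4949 × 39.0828 = 224.6264.

DWL = $224.6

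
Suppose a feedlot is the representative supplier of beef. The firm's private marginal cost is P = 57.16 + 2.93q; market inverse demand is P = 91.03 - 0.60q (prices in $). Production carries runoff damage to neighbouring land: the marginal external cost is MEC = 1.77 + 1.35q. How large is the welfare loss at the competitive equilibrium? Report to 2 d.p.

Market equilibrium (private): 57.16 + 2.93q = 91.03 - 0.60q → q_m = 9.5949.
Social marginal cost = private MC + MEC = 58.93 + 4.28q.
Set SMC = demand: 58.93 + 4.28q = 91.03 - 0.60q → q* = 6.5779.
The loss is the area between SMC and demand from q* to q_m; with linear curves that's a triangle of height MEC(q_m).
DWL = ½ × 3.0170 × 14.7231 = 22.2098.

DWL = $22.21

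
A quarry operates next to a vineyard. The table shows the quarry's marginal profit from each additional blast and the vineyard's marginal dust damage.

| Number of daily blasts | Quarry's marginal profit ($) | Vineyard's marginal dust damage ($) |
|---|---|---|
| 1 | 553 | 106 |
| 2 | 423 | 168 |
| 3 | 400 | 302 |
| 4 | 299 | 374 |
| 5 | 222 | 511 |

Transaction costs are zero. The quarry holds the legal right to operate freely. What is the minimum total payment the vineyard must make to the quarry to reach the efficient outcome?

Left alone the quarry would choose level 5 (marginal profit stays positive).
Efficient level: k* = 3 (marginal profit ≥ marginal dust damage through 3).
The vineyard must at least cover the quarry's forgone profit from cutting 5→3: 299 + 222 = 521.

$521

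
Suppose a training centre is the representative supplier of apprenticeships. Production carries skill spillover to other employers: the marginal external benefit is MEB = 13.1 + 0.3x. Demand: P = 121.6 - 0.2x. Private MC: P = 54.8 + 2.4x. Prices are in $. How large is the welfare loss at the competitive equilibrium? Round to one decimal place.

DWL = $94.1

Market equilibrium (private): 54.8 + 2.4x = 121.6 - 0.2x → x_m = 25.6923.
Social marginal cost = private MC − MEB = 41.7 + 2.1x.
Set SMC = demand: 41.7 + 2.1x = 121.6 - 0.2x → x* = 34.7391.
The welfare-loss triangle has base |x_m − x*| and height MEB(x_m) (the vertical gap between SMC and demand is zero at x* and MEB at x_m).
DWL = ½ × 9.0468 × 20.8077 = 94.1216.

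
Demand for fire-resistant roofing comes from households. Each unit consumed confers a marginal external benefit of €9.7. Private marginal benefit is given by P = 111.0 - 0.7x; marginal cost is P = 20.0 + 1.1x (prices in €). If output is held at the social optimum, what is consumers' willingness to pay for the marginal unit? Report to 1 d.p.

Social marginal benefit = demand + MEB = 120.7 - 0.7x.
Set SMB = MC: 120.7 - 0.7x = 20.0 + 1.1x → x* = 55.9444.
Consumer price on the demand curve at x*: 111.0 − 0.7×55.9444 = 71.8389.

P = €71.8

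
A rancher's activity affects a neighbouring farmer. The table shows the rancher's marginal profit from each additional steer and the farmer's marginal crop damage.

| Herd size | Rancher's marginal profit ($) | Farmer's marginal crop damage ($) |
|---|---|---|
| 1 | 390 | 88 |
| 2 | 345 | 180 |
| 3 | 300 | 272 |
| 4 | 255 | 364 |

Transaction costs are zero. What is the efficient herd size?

3

Bargaining reaches the level where marginal profit last exceeds marginal crop damage.
That holds through level 3 (300 ≥ 272) but not at 4 (255 < 364).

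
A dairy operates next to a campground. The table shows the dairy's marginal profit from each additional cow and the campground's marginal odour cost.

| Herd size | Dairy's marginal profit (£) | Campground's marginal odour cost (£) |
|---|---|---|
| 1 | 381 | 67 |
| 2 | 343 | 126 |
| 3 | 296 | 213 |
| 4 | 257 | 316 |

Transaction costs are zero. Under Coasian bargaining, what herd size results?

3

Bargaining reaches the level where marginal profit last exceeds marginal odour cost.
That holds through level 3 (296 ≥ 213) but not at 4 (257 < 316).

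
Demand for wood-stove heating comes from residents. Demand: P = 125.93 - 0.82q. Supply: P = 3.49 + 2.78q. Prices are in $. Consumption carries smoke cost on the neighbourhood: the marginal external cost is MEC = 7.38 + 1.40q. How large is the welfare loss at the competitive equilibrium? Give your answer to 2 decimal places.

Market equilibrium (private): 3.49 + 2.78q = 125.93 - 0.82q → q_m = 34.0111.
Social marginal benefit = demand − MEC = 118.55 - 2.22q.
Set SMB = MC: 118.55 - 2.22q = 3.49 + 2.78q → q* = 23.0120.
Between q* and q_m the wedge MC − SMB runs linearly from 0 to MEC(q_m), so the loss is a triangle.
DWL = ½ × 10.9991 × 54.9956 = 302.4511.

DWL = $302.45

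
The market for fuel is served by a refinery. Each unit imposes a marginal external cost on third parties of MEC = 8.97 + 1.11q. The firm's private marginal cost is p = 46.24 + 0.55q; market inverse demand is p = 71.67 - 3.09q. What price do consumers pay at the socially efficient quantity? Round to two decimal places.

Social marginal cost = private MC + MEC = 55.21 + 1.66q.
Set SMC = demand: 55.21 + 1.66q = 71.67 - 3.09q → q* = 3.4653.
Consumer price on the demand curve at q*: 71.67 − 3.09×3.4653 = 60.9622.

P = 60.96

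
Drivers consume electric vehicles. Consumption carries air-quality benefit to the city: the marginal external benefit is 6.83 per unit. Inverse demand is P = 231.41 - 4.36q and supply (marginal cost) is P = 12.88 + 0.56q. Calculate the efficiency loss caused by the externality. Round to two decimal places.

Market equilibrium (private): 12.88 + 0.56q = 231.41 - 4.36q → q_m = 44.4167.
Social marginal benefit = demand + MEB = 238.24 - 4.36q.
Set SMB = MC: 238.24 - 4.36q = 12.88 + 0.56q → q* = 45.8049.
The welfare-loss triangle has base |q_m − q*| and height MEB(q_m) (the vertical gap between SMB and MC is zero at q* and MEB at q_m).
DWL = ½ × 1.3882 × 6.8300 = 4.7407.

DWL = 4.74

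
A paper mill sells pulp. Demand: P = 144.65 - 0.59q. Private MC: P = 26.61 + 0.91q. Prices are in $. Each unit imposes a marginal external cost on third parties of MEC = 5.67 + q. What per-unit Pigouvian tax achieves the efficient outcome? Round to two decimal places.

tax = $50.62 per unit

Social marginal cost = private MC + MEC = 32.28 + 1.91q.
Set SMC = demand: 32.28 + 1.91q = 144.65 - 0.59q → q* = 44.9480.
The Pigouvian tax equals MEC at q*: 5.67 + 1.00×44.9480 = 50.6180.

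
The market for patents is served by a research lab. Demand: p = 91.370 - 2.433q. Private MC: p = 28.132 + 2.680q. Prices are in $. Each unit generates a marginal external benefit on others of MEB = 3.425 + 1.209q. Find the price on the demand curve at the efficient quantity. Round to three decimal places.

P = $49.825

Social marginal cost = private MC − MEB = 24.707 + 1.471q.
Set SMC = demand: 24.707 + 1.471q = 91.370 - 2.433q → q* = 17.0756.
Consumer price on the demand curve at q*: 91.370 − 2.433×17.0756 = 49.8251.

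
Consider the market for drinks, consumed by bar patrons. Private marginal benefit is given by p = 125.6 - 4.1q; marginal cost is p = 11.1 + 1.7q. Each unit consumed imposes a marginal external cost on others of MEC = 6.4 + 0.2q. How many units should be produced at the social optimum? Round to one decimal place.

Social marginal benefit = demand − MEC = 119.2 - 4.3q.
Set SMB = MC: 119.2 - 4.3q = 11.1 + 1.7q → q* = 18.0167.

q* = 18.0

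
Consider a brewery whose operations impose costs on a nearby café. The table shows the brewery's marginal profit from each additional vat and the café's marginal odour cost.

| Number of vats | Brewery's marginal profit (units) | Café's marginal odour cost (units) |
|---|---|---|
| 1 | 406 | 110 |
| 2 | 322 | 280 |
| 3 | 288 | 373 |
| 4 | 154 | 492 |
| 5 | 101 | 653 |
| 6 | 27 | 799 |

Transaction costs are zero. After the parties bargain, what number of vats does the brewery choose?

2

Bargaining reaches the level where marginal profit last exceeds marginal odour cost.
That holds through level 2 (322 ≥ 280) but not at 3 (288 < 373).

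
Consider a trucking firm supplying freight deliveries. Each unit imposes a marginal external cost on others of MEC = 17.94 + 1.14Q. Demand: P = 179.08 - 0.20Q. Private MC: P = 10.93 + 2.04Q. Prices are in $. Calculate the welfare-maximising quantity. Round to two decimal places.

Q* = 44.44

Social marginal cost = private MC + MEC = 28.87 + 3.18Q.
Set SMC = demand: 28.87 + 3.18Q = 179.08 - 0.20Q → Q* = 44.4408.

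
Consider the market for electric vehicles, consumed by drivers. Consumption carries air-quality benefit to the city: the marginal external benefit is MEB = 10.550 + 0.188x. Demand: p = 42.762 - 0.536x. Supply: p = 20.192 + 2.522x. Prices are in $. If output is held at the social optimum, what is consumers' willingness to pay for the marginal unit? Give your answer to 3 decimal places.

Social marginal benefit = demand + MEB = 53.312 - 0.348x.
Set SMB = MC: 53.312 - 0.348x = 20.192 + 2.522x → x* = 11.5401.
Consumer price on the demand curve at x*: 42.762 − 0.536×11.5401 = 36.5765.

P = $36.577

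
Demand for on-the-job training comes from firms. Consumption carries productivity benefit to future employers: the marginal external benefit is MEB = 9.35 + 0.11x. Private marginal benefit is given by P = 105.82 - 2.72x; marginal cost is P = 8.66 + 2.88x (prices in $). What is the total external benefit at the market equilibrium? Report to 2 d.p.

Market equilibrium (private): 8.66 + 2.88x = 105.82 - 2.72x → x_m = 17.3500.
Total external benefit = ∫₀^{x_m} (9.35 + 0.11x) dx = 9.35×17.3500 + ½×0.11×17.3500² = 178.7787.

$178.78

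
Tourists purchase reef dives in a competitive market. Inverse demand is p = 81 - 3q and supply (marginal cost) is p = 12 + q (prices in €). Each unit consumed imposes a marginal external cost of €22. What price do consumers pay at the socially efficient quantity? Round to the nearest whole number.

P = €46

Social marginal benefit = demand − MEC = 59 - 3q.
Set SMB = MC: 59 - 3q = 12 + q → q* = 11.7500.
Consumer price on the demand curve at q*: 81 − 3×11.7500 = 45.7500.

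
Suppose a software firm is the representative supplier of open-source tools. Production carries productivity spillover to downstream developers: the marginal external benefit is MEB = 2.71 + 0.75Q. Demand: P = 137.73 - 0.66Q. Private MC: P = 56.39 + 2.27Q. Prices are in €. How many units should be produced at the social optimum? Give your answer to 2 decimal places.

Social marginal cost = private MC − MEB = 53.68 + 1.52Q.
Set SMC = demand: 53.68 + 1.52Q = 137.73 - 0.66Q → Q* = 38.5550.

Q* = 38.56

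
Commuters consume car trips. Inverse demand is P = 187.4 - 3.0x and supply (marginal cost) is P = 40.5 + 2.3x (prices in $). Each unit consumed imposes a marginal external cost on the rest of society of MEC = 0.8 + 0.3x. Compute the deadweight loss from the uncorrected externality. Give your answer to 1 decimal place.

Market equilibrium (private): 40.5 + 2.3x = 187.4 - 3.0x → x_m = 27.7170.
Social marginal benefit = demand − MEC = 186.6 - 3.3x.
Set SMB = MC: 186.6 - 3.3x = 40.5 + 2.3x → x* = 26.0893.
Height of the DWL triangle at x_m is MC(x_m) − SMB(x_m) = MEC(x_m) = 9.1151.
DWL = ½ × 1.6277 × 9.1151 = 7.4183.

DWL = $7.4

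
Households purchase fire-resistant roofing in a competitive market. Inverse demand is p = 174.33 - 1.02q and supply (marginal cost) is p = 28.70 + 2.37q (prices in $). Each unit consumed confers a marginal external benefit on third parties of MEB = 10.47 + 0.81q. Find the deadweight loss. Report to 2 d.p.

DWL = $397.10

Market equilibrium (private): 28.70 + 2.37q = 174.33 - 1.02q → q_m = 42.9587.
Social marginal benefit = demand + MEB = 184.80 - 0.21q.
Set SMB = MC: 184.80 - 0.21q = 28.70 + 2.37q → q* = 60.5039.
Between q* and q_m the wedge SMB − MC runs linearly from 0 to MEB(q_m), so the loss is a triangle.
DWL = ½ × 17.5452 × 45.2665 = 397.1049.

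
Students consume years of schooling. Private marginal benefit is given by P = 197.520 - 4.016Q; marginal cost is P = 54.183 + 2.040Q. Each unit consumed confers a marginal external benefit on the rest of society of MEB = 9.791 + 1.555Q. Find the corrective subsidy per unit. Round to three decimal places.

Social marginal benefit = demand + MEB = 207.311 - 2.461Q.
Set SMB = MC: 207.311 - 2.461Q = 54.183 + 2.040Q → Q* = 34.0209.
The Pigouvian subsidy equals MEB at Q*: 9.791 + 1.555×34.0209 = 62.6935.

subsidy = 62.693 per unit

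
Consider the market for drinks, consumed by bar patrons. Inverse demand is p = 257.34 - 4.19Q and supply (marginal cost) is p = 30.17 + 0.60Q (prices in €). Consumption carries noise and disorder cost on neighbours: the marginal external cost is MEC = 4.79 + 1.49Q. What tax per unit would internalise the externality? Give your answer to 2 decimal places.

tax = €57.55 per unit

Social marginal benefit = demand − MEC = 252.55 - 5.68Q.
Set SMB = MC: 252.55 - 5.68Q = 30.17 + 0.60Q → Q* = 35.4108.
The Pigouvian tax equals MEC at Q*: 4.79 + 1.49×35.4108 = 57.5521.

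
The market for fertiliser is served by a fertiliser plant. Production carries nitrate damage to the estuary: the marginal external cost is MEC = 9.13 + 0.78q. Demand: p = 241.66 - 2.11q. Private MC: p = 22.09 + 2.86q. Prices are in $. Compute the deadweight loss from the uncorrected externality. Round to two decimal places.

DWL = $165.22

Market equilibrium (private): 22.09 + 2.86q = 241.66 - 2.11q → q_m = 44.1791.
Social marginal cost = private MC + MEC = 31.22 + 3.64q.
Set SMC = demand: 31.22 + 3.64q = 241.66 - 2.11q → q* = 36.5983.
Height of the DWL triangle at q_m is SMC(q_m) − demand(q_m) = MEC(q_m) = 43.5897.
DWL = ½ × 7.5808 × 43.5897 = 165.2224.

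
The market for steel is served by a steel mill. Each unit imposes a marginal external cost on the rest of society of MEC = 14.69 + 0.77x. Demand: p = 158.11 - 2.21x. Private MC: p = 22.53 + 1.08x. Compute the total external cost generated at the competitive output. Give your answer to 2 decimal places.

Market equilibrium (private): 22.53 + 1.08x = 158.11 - 2.21x → x_m = 41.2097.
Total external cost = ∫₀^{x_m} (14.69 + 0.77x) dx = 14.69×41.2097 + ½×0.77×41.2097² = 1259.1927.

1259.19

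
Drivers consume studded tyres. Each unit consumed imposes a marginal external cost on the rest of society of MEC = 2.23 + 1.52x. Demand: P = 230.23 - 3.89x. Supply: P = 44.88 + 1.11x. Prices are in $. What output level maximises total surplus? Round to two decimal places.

x* = 28.09

Social marginal benefit = demand − MEC = 228.00 - 5.41x.
Set SMB = MC: 228.00 - 5.41x = 44.88 + 1.11x → x* = 28.0859.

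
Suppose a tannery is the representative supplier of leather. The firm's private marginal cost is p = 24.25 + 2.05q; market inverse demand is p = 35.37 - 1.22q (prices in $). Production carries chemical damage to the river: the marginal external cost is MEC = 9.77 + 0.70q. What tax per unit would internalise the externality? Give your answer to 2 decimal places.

tax = $10.01 per unit

Social marginal cost = private MC + MEC = 34.02 + 2.75q.
Set SMC = demand: 34.02 + 2.75q = 35.37 - 1.22q → q* = 0.3401.
The Pigouvian tax equals MEC at q*: 9.77 + 0.70×0.3401 = 10.0081.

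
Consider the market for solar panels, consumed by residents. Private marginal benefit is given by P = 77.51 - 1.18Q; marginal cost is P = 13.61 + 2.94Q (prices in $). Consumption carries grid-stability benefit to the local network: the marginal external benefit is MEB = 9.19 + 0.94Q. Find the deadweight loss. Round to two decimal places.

Market equilibrium (private): 13.61 + 2.94Q = 77.51 - 1.18Q → Q_m = 15.5097.
Social marginal benefit = demand + MEB = 86.70 - 0.24Q.
Set SMB = MC: 86.70 - 0.24Q = 13.61 + 2.94Q → Q* = 22.9843.
Between Q* and Q_m the wedge SMB − MC runs linearly from 0 to MEB(Q_m), so the loss is a triangle.
DWL = ½ × 7.4746 × 23.7691 = 88.8323.

DWL = $88.83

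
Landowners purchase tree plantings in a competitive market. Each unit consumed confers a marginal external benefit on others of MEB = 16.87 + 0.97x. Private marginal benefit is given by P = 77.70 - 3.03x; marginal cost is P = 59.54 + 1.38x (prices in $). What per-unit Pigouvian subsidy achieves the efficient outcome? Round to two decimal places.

subsidy = $26.75 per unit

Social marginal benefit = demand + MEB = 94.57 - 2.06x.
Set SMB = MC: 94.57 - 2.06x = 59.54 + 1.38x → x* = 10.1831.
The Pigouvian subsidy equals MEB at x*: 16.87 + 0.97×10.1831 = 26.7476.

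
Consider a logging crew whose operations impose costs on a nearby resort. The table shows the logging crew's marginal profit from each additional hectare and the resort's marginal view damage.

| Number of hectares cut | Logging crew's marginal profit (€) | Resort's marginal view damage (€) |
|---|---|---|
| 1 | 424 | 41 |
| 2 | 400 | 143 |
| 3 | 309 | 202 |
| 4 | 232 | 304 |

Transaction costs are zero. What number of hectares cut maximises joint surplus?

3

Bargaining reaches the level where marginal profit last exceeds marginal view damage.
That holds through level 3 (309 ≥ 202) but not at 4 (232 < 304).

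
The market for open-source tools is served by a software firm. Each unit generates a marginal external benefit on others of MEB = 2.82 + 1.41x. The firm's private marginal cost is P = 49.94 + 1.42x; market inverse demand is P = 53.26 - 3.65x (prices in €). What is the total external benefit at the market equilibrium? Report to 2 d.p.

€2.15

Market equilibrium (private): 49.94 + 1.42x = 53.26 - 3.65x → x_m = 0.6548.
Total external benefit = ∫₀^{x_m} (2.82 + 1.41x) dx = 2.82×0.6548 + ½×1.41×0.6548² = 2.1488.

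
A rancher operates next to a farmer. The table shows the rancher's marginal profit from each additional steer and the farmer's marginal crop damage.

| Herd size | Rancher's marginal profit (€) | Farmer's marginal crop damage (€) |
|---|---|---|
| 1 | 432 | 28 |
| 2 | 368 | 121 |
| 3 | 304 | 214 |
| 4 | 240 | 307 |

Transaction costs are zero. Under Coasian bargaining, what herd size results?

3

Bargaining reaches the level where marginal profit last exceeds marginal crop damage.
That holds through level 3 (304 ≥ 214) but not at 4 (240 < 307).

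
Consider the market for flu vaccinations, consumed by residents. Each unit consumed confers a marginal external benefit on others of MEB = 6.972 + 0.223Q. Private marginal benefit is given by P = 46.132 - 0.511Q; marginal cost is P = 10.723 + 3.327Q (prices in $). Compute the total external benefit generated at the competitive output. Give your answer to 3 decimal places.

$73.814

Market equilibrium (private): 10.723 + 3.327Q = 46.132 - 0.511Q → Q_m = 9.2259.
Total external benefit = ∫₀^{Q_m} (6.972 + 0.223Q) dQ = 6.972×9.2259 + ½×0.223×9.2259² = 73.8135.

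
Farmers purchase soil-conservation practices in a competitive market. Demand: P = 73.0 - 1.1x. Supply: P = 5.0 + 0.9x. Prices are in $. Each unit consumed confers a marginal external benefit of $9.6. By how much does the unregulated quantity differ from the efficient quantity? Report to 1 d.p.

Market equilibrium (private): 5.0 + 0.9x = 73.0 - 1.1x → x_m = 34.0000.
Social marginal benefit = demand + MEB = 82.6 - 1.1x.
Set SMB = MC: 82.6 - 1.1x = 5.0 + 0.9x → x* = 38.8000.
Gap = |34.0000 − 38.8000| = 4.8000.

4.8 units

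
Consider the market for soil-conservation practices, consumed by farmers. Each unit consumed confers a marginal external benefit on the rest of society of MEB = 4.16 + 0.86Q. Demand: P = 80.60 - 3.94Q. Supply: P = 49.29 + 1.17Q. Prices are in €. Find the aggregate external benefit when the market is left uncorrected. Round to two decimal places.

Market equilibrium (private): 49.29 + 1.17Q = 80.60 - 3.94Q → Q_m = 6.1272.
Total external benefit = ∫₀^{Q_m} (4.16 + 0.86Q) dQ = 4.16×6.1272 + ½×0.86×6.1272² = 41.6325.

€41.63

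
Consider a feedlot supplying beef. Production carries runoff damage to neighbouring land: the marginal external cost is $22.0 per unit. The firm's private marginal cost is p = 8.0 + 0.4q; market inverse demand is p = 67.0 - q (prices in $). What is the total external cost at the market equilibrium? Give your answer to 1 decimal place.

$927.1

Market equilibrium (private): 8.0 + 0.4q = 67.0 - q → q_m = 42.1429.
Total external cost = MEC × q_m = 22.0 × 42.1429 = 927.1438.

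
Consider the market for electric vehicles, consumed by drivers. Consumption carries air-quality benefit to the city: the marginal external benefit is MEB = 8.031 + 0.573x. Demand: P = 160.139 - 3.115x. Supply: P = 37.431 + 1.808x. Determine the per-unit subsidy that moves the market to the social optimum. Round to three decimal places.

Social marginal benefit = demand + MEB = 168.170 - 2.542x.
Set SMB = MC: 168.170 - 2.542x = 37.431 + 1.808x → x* = 30.0549.
The Pigouvian subsidy equals MEB at x*: 8.031 + 0.573×30.0549 = 25.2525.

subsidy = 25.252 per unit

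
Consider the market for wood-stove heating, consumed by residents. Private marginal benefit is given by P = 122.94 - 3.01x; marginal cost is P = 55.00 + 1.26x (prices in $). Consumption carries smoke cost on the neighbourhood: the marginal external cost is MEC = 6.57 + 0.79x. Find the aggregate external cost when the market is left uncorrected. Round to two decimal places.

$204.53

Market equilibrium (private): 55.00 + 1.26x = 122.94 - 3.01x → x_m = 15.9110.
Total external cost = ∫₀^{x_m} (6.57 + 0.79x) dx = 6.57×15.9110 + ½×0.79×15.9110² = 204.5334.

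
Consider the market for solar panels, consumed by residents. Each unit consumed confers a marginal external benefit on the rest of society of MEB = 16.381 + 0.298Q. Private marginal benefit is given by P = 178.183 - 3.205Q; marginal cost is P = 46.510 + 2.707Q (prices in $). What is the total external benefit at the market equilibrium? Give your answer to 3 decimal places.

Market equilibrium (private): 46.510 + 2.707Q = 178.183 - 3.205Q → Q_m = 22.2722.
Total external benefit = ∫₀^{Q_m} (16.381 + 0.298Q) dQ = 16.381×22.2722 + ½×0.298×22.2722² = 438.7525.

$438.752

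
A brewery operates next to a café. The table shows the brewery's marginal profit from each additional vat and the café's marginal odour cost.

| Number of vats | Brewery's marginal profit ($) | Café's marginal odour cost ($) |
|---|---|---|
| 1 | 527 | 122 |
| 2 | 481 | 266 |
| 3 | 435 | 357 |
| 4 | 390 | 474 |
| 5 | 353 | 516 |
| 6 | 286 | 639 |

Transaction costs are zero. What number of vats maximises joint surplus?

3

Bargaining reaches the level where marginal profit last exceeds marginal odour cost.
That holds through level 3 (435 ≥ 357) but not at 4 (390 < 474).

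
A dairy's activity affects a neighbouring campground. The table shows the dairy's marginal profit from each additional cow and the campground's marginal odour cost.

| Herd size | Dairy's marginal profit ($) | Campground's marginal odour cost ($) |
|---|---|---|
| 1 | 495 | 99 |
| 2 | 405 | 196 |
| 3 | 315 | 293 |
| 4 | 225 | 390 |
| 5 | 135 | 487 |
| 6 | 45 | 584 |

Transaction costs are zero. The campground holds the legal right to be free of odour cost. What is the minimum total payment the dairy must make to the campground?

$588

Efficient level: marginal profit ≥ marginal odour cost through level 3, so k* = 3.
With the campground holding the right, the dairy must at least compensate total damage at k*: 99 + 196 + 293 = 588.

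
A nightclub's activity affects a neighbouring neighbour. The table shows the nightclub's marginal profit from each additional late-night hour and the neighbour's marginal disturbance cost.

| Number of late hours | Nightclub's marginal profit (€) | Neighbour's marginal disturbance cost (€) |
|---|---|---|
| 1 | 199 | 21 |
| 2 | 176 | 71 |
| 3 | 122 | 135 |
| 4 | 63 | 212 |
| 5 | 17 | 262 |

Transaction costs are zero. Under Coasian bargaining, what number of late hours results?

2

Bargaining reaches the level where marginal profit last exceeds marginal disturbance cost.
That holds through level 2 (176 ≥ 71) but not at 3 (122 < 135).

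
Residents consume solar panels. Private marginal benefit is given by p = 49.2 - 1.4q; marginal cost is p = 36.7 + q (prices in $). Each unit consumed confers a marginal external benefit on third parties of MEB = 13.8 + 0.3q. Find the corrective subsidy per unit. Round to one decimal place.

Social marginal benefit = demand + MEB = 63.0 - 1.1q.
Set SMB = MC: 63.0 - 1.1q = 36.7 + q → q* = 12.5238.
The Pigouvian subsidy equals MEB at q*: 13.8 + 0.3×12.5238 = 17.5571.

subsidy = $17.6 per unit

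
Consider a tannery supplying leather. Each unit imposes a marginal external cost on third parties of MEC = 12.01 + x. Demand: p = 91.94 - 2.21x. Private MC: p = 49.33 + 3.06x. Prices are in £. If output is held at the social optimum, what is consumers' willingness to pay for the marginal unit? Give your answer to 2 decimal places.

P = £81.15

Social marginal cost = private MC + MEC = 61.34 + 4.06x.
Set SMC = demand: 61.34 + 4.06x = 91.94 - 2.21x → x* = 4.8804.
Consumer price on the demand curve at x*: 91.94 − 2.21×4.8804 = 81.1543.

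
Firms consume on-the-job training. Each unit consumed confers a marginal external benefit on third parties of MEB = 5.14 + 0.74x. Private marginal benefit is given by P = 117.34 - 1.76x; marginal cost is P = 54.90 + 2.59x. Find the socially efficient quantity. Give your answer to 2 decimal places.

x* = 18.72

Social marginal benefit = demand + MEB = 122.48 - 1.02x.
Set SMB = MC: 122.48 - 1.02x = 54.90 + 2.59x → x* = 18.7202.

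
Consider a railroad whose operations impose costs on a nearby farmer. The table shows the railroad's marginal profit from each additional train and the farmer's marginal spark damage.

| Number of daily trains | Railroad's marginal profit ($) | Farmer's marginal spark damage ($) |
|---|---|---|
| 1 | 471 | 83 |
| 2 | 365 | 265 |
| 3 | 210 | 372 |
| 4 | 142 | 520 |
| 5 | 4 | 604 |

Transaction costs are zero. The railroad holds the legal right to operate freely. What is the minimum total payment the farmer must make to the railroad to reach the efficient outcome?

Left alone the railroad would choose level 5 (marginal profit stays positive).
Efficient level: k* = 2 (marginal profit ≥ marginal spark damage through 2).
The farmer must at least cover the railroad's forgone profit from cutting 5→2: 210 + 142 + 4 = 356.

$356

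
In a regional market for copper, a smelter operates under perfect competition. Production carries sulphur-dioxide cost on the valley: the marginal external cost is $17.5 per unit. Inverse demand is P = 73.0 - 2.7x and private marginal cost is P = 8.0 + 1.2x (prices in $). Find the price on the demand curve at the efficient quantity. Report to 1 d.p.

P = $40.1

Social marginal cost = private MC + MEC = 25.5 + 1.2x.
Set SMC = demand: 25.5 + 1.2x = 73.0 - 2.7x → x* = 12.1795.
Consumer price on the demand curve at x*: 73.0 − 2.7×12.1795 = 40.1154.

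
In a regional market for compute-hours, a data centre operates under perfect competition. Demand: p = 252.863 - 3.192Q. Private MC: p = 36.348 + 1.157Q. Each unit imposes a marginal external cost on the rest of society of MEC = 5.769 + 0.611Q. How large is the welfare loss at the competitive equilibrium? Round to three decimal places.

DWL = 132.011

Market equilibrium (private): 36.348 + 1.157Q = 252.863 - 3.192Q → Q_m = 49.7850.
Social marginal cost = private MC + MEC = 42.117 + 1.768Q.
Set SMC = demand: 42.117 + 1.768Q = 252.863 - 3.192Q → Q* = 42.4891.
Between Q* and Q_m the wedge SMC − demand runs linearly from 0 to MEC(Q_m), so the loss is a triangle.
DWL = ½ × 7.2959 × 36.1876 = 132.0106.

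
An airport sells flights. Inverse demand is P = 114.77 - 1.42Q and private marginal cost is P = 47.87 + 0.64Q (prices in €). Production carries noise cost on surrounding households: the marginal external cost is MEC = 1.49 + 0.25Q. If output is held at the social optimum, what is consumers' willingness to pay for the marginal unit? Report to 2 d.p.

P = €74.56

Social marginal cost = private MC + MEC = 49.36 + 0.89Q.
Set SMC = demand: 49.36 + 0.89Q = 114.77 - 1.42Q → Q* = 28.3160.
Consumer price on the demand curve at Q*: 114.77 − 1.42×28.3160 = 74.5613.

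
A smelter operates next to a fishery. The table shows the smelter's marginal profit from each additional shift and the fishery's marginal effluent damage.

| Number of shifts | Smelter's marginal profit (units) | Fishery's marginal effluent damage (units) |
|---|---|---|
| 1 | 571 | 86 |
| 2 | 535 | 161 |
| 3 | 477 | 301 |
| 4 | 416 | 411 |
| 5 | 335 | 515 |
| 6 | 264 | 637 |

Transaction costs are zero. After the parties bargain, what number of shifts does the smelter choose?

4

Bargaining reaches the level where marginal profit last exceeds marginal effluent damage.
That holds through level 4 (416 ≥ 411) but not at 5 (335 < 515).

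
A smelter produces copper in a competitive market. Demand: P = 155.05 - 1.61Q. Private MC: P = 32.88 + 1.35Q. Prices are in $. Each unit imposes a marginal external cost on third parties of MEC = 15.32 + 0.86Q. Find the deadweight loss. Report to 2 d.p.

Market equilibrium (private): 32.88 + 1.35Q = 155.05 - 1.61Q → Q_m = 41.2736.
Social marginal cost = private MC + MEC = 48.20 + 2.21Q.
Set SMC = demand: 48.20 + 2.21Q = 155.05 - 1.61Q → Q* = 27.9712.
Between Q* and Q_m the wedge SMC − demand runs linearly from 0 to MEC(Q_m), so the loss is a triangle.
DWL = ½ × 13.3024 × 50.8153 = 337.9827.

DWL = $337.98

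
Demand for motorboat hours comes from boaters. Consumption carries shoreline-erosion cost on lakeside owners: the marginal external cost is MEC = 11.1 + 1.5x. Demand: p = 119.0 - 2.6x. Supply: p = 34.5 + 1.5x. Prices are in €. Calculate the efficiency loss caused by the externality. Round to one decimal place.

DWL = €157.6

Market equilibrium (private): 34.5 + 1.5x = 119.0 - 2.6x → x_m = 20.6098.
Social marginal benefit = demand − MEC = 107.9 - 4.1x.
Set SMB = MC: 107.9 - 4.1x = 34.5 + 1.5x → x* = 13.1071.
Height of the DWL triangle at x_m is MC(x_m) − SMB(x_m) = MEC(x_m) = 42.0146.
DWL = ½ × 7.5027 × 42.0146 = 157.6115.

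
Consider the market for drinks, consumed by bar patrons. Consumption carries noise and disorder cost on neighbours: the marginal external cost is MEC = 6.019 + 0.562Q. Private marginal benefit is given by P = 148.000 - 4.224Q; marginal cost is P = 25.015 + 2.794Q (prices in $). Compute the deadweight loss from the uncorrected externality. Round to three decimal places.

Market equilibrium (private): 25.015 + 2.794Q = 148.000 - 4.224Q → Q_m = 17.5242.
Social marginal benefit = demand − MEC = 141.981 - 4.786Q.
Set SMB = MC: 141.981 - 4.786Q = 25.015 + 2.794Q → Q* = 15.4309.
Height of the DWL triangle at Q_m is MC(Q_m) − SMB(Q_m) = MEC(Q_m) = 15.8676.
DWL = ½ × 2.0933 × 15.8676 = 16.6078.

DWL = $16.608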